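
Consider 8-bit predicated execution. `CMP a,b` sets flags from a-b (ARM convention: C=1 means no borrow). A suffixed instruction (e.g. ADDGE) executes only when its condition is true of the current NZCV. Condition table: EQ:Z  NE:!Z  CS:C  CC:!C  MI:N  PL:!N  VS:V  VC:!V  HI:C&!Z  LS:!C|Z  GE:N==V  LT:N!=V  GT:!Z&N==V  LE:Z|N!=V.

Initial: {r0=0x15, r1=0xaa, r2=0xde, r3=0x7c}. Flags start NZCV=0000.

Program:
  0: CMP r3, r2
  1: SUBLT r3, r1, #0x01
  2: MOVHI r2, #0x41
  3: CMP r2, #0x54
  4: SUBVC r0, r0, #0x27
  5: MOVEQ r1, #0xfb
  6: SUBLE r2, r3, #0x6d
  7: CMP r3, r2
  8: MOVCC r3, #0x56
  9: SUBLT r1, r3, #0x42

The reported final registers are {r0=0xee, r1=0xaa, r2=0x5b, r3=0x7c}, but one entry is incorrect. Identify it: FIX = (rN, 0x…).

[0] flags=1001 → (cmp)
[1] flags=1001 LT?F → skip
[2] flags=1001 HI?F → skip
[3] flags=1010 → (cmp)
[4] flags=1010 VC?T → r0=0xee
[5] flags=1010 EQ?F → skip
[6] flags=1010 LE?T → r2=0x0f
[7] flags=0010 → (cmp)
[8] flags=0010 CC?F → skip
[9] flags=0010 LT?F → skip

FIX = (r2, 0x0f)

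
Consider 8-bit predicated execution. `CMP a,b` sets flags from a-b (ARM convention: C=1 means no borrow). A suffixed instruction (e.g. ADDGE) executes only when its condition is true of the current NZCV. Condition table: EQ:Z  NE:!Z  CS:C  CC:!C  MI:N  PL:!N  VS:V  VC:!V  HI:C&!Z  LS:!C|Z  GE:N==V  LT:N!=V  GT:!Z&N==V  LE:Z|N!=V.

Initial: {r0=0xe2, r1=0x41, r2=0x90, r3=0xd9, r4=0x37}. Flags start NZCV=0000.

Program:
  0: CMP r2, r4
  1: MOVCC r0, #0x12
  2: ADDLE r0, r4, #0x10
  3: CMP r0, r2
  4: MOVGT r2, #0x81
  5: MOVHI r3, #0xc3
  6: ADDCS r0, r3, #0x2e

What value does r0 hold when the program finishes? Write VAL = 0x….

VAL = 0x47

0: ✓ CMP  NZCV=0011
1: · MOVCC
2: ✓ ADDLE  r0←0x47
3: ✓ CMP  NZCV=1001
4: ✓ MOVGT  r2←0x81
5: · MOVHI
6: · ADDCS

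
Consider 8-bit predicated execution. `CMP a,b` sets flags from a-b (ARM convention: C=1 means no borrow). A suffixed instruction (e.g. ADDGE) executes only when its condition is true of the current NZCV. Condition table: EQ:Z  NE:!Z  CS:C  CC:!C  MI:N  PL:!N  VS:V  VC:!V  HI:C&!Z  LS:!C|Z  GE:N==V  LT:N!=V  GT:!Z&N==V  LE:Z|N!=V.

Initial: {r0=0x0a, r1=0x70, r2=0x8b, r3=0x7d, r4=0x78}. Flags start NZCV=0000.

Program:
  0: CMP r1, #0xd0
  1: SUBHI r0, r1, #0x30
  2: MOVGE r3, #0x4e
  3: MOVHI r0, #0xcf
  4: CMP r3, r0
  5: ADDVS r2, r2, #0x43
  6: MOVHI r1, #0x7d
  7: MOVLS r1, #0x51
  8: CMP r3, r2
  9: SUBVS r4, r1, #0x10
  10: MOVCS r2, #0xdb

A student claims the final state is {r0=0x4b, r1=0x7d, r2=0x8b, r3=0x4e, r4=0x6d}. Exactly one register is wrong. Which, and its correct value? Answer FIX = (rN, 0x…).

0: ✓ CMP  NZCV=1001
1: · SUBHI
2: ✓ MOVGE  r3←0x4e
3: · MOVHI
4: ✓ CMP  NZCV=0010
5: · ADDVS
6: ✓ MOVHI  r1←0x7d
7: · MOVLS
8: ✓ CMP  NZCV=1001
9: ✓ SUBVS  r4←0x6d
10: · MOVCS

FIX = (r0, 0x0a)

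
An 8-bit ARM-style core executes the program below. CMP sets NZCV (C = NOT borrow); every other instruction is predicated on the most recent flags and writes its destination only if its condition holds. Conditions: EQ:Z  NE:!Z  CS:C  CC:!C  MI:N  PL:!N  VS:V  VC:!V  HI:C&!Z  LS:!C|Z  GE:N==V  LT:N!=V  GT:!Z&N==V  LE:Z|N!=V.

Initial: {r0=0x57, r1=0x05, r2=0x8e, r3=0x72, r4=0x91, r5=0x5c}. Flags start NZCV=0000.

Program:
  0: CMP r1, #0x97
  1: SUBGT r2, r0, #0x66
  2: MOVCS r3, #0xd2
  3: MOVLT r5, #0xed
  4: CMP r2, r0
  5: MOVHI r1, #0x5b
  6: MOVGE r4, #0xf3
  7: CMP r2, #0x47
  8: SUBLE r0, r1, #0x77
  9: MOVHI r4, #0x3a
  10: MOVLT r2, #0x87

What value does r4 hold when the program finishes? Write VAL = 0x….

VAL = 0x3a

[0] flags=0000 → (cmp)
[1] flags=0000 GT?T → r2=0xf1
[2] flags=0000 CS?F → skip
[3] flags=0000 LT?F → skip
[4] flags=1010 → (cmp)
[5] flags=1010 HI?T → r1=0x5b
[6] flags=1010 GE?F → skip
[7] flags=1010 → (cmp)
[8] flags=1010 LE?T → r0=0xe4
[9] flags=1010 HI?T → r4=0x3a
[10] flags=1010 LT?T → r2=0x87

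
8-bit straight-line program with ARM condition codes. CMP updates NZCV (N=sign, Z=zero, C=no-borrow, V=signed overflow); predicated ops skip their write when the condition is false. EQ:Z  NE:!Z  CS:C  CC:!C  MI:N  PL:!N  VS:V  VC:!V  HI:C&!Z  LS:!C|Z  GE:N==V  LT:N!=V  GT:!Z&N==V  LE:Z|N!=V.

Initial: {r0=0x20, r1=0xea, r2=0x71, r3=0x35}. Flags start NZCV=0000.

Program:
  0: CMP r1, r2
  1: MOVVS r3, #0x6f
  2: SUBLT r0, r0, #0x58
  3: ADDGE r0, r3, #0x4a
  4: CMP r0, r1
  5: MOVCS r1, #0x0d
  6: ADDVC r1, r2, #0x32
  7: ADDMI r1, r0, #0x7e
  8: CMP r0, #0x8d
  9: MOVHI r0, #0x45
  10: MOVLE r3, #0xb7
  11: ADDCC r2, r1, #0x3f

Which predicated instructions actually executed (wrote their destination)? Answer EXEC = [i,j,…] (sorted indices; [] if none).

[0] flags=0011 → (cmp)
[1] flags=0011 VS?T → r3=0x6f
[2] flags=0011 LT?T → r0=0xc8
[3] flags=0011 GE?F → skip
[4] flags=1000 → (cmp)
[5] flags=1000 CS?F → skip
[6] flags=1000 VC?T → r1=0xa3
[7] flags=1000 MI?T → r1=0x46
[8] flags=0010 → (cmp)
[9] flags=0010 HI?T → r0=0x45
[10] flags=0010 LE?F → skip
[11] flags=0010 CC?F → skip

EXEC = [1,2,6,7,9]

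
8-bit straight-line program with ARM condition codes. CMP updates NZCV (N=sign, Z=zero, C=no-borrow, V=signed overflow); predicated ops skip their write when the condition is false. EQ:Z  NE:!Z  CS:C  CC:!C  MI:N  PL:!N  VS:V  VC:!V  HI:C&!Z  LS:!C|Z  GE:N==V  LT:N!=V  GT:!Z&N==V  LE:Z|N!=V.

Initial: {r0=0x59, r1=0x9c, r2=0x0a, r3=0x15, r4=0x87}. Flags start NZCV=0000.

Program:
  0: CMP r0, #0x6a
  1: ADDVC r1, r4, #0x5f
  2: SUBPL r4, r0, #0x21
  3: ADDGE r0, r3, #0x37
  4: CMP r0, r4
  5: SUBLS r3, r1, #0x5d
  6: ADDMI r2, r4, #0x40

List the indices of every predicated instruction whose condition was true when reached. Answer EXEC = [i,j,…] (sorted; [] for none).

EXEC = [1,5,6]

0: ✓ CMP  NZCV=1000
1: ✓ ADDVC  r1←0xe6
2: · SUBPL
3: · ADDGE
4: ✓ CMP  NZCV=1001
5: ✓ SUBLS  r3←0x89
6: ✓ ADDMI  r2←0xc7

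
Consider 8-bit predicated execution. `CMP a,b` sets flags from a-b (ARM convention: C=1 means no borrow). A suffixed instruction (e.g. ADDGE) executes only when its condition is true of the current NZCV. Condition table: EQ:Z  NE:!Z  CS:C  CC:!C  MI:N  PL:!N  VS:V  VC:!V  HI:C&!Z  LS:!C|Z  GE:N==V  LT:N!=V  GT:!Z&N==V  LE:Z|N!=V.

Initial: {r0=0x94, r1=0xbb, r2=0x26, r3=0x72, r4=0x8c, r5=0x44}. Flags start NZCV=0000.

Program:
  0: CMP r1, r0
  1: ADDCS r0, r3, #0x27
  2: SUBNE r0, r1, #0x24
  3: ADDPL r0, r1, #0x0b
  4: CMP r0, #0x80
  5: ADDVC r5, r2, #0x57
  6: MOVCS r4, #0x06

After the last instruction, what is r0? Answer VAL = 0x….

[0] flags=0010 → (cmp)
[1] flags=0010 CS?T → r0=0x99
[2] flags=0010 NE?T → r0=0x97
[3] flags=0010 PL?T → r0=0xc6
[4] flags=0010 → (cmp)
[5] flags=0010 VC?T → r5=0x7d
[6] flags=0010 CS?T → r4=0x06

VAL = 0xc6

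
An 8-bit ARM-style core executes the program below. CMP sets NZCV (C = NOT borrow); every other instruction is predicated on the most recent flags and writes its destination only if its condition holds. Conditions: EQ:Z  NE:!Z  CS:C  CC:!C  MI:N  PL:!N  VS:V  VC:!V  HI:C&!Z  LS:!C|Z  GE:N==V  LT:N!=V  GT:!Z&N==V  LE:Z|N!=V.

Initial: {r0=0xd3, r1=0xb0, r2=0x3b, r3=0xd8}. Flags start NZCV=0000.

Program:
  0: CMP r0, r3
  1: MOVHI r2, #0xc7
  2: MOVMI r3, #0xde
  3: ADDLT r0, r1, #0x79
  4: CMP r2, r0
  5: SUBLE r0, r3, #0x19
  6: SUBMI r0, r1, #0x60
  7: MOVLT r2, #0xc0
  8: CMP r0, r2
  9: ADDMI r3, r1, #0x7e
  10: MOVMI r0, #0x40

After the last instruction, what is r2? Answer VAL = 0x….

[0] flags=1000 → (cmp)
[1] flags=1000 HI?F → skip
[2] flags=1000 MI?T → r3=0xde
[3] flags=1000 LT?T → r0=0x29
[4] flags=0010 → (cmp)
[5] flags=0010 LE?F → skip
[6] flags=0010 MI?F → skip
[7] flags=0010 LT?F → skip
[8] flags=1000 → (cmp)
[9] flags=1000 MI?T → r3=0x2e
[10] flags=1000 MI?T → r0=0x40

VAL = 0x3b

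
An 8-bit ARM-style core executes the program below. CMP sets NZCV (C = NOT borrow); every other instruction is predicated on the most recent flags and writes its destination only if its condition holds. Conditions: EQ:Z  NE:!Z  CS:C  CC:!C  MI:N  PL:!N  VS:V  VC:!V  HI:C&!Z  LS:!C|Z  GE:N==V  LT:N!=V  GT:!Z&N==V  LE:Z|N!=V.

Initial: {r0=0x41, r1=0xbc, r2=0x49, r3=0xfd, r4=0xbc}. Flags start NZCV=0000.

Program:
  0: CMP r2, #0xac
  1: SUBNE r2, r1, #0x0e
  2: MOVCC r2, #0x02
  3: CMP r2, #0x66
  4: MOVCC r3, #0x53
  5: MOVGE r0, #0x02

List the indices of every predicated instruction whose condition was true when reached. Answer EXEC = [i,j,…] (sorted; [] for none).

EXEC = [1,2,4]

[0] flags=1001 → (cmp)
[1] flags=1001 NE?T → r2=0xae
[2] flags=1001 CC?T → r2=0x02
[3] flags=1000 → (cmp)
[4] flags=1000 CC?T → r3=0x53
[5] flags=1000 GE?F → skip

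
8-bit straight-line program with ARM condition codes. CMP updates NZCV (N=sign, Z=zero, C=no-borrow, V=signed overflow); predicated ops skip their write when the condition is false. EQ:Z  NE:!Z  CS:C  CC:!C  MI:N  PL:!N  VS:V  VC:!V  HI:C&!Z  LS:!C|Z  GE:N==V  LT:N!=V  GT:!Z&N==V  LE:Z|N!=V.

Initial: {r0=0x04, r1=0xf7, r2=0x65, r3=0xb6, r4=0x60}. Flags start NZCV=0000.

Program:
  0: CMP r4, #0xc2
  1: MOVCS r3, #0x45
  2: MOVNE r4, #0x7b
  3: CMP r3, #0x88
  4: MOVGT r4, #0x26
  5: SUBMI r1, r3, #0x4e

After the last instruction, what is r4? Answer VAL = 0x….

[0] flags=1001 → (cmp)
[1] flags=1001 CS?F → skip
[2] flags=1001 NE?T → r4=0x7b
[3] flags=0010 → (cmp)
[4] flags=0010 GT?T → r4=0x26
[5] flags=0010 MI?F → skip

VAL = 0x26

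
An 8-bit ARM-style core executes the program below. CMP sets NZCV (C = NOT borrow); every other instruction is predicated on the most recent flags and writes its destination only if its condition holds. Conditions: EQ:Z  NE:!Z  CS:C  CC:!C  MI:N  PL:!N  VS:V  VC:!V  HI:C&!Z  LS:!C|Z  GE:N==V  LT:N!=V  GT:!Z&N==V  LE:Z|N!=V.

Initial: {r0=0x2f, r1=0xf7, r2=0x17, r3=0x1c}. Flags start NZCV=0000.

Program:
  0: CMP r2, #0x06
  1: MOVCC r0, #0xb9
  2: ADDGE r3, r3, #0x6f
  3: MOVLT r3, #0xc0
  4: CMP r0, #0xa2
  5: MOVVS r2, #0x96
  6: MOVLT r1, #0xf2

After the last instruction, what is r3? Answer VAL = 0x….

[0] flags=0010 → (cmp)
[1] flags=0010 CC?F → skip
[2] flags=0010 GE?T → r3=0x8b
[3] flags=0010 LT?F → skip
[4] flags=1001 → (cmp)
[5] flags=1001 VS?T → r2=0x96
[6] flags=1001 LT?F → skip

VAL = 0x8b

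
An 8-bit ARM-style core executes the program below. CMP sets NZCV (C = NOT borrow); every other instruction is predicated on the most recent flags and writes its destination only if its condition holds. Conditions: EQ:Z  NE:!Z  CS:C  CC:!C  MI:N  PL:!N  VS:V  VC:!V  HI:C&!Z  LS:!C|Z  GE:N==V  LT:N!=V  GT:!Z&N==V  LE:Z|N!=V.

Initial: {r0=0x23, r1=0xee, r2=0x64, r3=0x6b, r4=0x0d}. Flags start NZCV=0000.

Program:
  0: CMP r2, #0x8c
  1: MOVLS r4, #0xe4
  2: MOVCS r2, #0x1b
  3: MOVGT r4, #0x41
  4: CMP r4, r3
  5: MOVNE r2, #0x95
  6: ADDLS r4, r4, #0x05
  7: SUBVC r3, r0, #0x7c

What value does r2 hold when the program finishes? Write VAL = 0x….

VAL = 0x95

0: ✓ CMP  NZCV=1001
1: ✓ MOVLS  r4←0xe4
2: · MOVCS
3: ✓ MOVGT  r4←0x41
4: ✓ CMP  NZCV=1000
5: ✓ MOVNE  r2←0x95
6: ✓ ADDLS  r4←0x46
7: ✓ SUBVC  r3←0xa7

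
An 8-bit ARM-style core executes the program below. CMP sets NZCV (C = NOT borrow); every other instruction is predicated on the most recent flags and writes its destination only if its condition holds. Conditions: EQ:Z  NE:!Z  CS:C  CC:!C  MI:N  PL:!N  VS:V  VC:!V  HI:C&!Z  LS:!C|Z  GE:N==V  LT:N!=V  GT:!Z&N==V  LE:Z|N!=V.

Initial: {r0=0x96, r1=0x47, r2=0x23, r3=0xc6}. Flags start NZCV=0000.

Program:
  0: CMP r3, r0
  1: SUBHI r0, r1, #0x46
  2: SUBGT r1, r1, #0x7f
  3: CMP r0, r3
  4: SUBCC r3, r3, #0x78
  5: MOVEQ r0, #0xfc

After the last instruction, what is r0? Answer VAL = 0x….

VAL = 0x01

[0] flags=0010 → (cmp)
[1] flags=0010 HI?T → r0=0x01
[2] flags=0010 GT?T → r1=0xc8
[3] flags=0000 → (cmp)
[4] flags=0000 CC?T → r3=0x4e
[5] flags=0000 EQ?F → skip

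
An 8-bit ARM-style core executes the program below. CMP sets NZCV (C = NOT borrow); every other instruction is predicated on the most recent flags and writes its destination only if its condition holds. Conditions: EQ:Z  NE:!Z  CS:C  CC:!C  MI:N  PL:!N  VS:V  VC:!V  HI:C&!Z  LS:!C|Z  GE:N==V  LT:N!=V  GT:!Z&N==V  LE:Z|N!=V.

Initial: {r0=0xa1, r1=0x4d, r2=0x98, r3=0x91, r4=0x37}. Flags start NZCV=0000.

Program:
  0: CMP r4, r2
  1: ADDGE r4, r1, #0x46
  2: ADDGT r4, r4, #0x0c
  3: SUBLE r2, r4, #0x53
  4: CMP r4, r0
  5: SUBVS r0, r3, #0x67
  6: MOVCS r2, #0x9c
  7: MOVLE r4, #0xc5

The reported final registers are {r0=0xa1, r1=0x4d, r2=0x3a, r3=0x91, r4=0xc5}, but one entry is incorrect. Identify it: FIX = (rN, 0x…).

0: ✓ CMP  NZCV=1001
1: ✓ ADDGE  r4←0x93
2: ✓ ADDGT  r4←0x9f
3: · SUBLE
4: ✓ CMP  NZCV=1000
5: · SUBVS
6: · MOVCS
7: ✓ MOVLE  r4←0xc5

FIX = (r2, 0x98)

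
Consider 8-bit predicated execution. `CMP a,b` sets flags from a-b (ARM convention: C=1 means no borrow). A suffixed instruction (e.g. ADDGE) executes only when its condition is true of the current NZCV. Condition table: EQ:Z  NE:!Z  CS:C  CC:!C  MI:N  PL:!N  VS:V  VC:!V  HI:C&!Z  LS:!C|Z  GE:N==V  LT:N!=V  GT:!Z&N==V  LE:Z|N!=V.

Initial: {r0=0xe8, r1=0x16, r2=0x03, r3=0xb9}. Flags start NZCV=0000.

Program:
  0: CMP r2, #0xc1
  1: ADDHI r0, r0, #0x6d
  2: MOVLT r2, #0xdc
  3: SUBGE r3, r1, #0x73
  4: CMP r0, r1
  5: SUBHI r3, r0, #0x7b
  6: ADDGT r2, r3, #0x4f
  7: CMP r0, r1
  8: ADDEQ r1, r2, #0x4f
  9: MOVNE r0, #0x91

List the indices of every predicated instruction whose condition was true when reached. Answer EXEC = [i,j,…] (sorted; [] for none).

0: ✓ CMP  NZCV=0000
1: · ADDHI
2: · MOVLT
3: ✓ SUBGE  r3←0xa3
4: ✓ CMP  NZCV=1010
5: ✓ SUBHI  r3←0x6d
6: · ADDGT
7: ✓ CMP  NZCV=1010
8: · ADDEQ
9: ✓ MOVNE  r0←0x91

EXEC = [3,5,9]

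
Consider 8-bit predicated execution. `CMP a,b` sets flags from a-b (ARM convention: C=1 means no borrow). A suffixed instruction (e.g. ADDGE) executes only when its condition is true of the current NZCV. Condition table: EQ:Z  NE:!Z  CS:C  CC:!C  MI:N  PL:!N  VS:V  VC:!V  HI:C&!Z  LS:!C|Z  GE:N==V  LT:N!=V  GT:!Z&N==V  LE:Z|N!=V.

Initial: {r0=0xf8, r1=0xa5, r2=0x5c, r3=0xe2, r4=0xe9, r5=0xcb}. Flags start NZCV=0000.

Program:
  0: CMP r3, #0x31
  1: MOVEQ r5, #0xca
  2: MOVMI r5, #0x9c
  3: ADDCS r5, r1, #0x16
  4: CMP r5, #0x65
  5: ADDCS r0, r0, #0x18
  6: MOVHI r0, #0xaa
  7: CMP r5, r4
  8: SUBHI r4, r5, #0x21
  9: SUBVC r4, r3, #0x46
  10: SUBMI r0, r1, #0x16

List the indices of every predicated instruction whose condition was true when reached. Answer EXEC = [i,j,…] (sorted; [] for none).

EXEC = [2,3,5,6,9,10]

0: ✓ CMP  NZCV=1010
1: · MOVEQ
2: ✓ MOVMI  r5←0x9c
3: ✓ ADDCS  r5←0xbb
4: ✓ CMP  NZCV=0011
5: ✓ ADDCS  r0←0x10
6: ✓ MOVHI  r0←0xaa
7: ✓ CMP  NZCV=1000
8: · SUBHI
9: ✓ SUBVC  r4←0x9c
10: ✓ SUBMI  r0←0x8f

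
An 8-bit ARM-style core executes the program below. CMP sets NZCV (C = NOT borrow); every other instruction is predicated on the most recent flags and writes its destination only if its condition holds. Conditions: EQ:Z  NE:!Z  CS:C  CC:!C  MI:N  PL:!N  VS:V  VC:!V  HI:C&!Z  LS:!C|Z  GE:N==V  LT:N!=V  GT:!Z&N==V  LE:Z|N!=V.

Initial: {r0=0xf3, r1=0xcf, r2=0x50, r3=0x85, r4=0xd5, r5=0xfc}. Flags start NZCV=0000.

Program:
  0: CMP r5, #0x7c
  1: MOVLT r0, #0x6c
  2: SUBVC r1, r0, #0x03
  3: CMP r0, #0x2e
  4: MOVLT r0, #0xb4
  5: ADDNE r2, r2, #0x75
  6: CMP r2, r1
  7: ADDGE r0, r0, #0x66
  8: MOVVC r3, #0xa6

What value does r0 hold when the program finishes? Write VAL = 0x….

[0] flags=1010 → (cmp)
[1] flags=1010 LT?T → r0=0x6c
[2] flags=1010 VC?T → r1=0x69
[3] flags=0010 → (cmp)
[4] flags=0010 LT?F → skip
[5] flags=0010 NE?T → r2=0xc5
[6] flags=0011 → (cmp)
[7] flags=0011 GE?F → skip
[8] flags=0011 VC?F → skip

VAL = 0x6c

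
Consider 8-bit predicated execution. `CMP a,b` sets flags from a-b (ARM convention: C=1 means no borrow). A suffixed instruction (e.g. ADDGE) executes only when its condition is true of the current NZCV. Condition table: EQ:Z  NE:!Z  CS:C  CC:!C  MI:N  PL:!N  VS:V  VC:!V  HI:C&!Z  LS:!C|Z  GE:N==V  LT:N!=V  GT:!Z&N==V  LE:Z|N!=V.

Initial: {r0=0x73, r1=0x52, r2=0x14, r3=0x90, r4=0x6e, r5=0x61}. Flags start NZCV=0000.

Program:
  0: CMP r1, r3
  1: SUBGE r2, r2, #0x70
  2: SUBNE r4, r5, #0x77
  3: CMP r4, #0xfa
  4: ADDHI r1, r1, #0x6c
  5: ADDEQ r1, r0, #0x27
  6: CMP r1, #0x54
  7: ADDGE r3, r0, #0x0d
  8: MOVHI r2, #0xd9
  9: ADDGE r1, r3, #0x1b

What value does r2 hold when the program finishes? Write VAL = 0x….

0: ✓ CMP  NZCV=1001
1: ✓ SUBGE  r2←0xa4
2: ✓ SUBNE  r4←0xea
3: ✓ CMP  NZCV=1000
4: · ADDHI
5: · ADDEQ
6: ✓ CMP  NZCV=1000
7: · ADDGE
8: · MOVHI
9: · ADDGE

VAL = 0xa4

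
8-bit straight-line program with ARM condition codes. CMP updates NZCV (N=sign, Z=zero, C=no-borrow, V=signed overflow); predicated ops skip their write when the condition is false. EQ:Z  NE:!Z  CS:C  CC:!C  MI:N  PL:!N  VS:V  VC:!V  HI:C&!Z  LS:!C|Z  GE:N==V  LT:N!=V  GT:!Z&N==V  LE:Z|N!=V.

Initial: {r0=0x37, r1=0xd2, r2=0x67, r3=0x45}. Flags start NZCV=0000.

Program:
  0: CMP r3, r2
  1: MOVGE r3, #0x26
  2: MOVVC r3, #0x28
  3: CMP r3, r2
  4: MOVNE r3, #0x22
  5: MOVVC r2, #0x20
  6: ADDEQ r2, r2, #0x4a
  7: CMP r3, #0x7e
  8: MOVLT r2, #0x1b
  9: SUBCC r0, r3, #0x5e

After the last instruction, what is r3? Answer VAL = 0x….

VAL = 0x22

[0] flags=1000 → (cmp)
[1] flags=1000 GE?F → skip
[2] flags=1000 VC?T → r3=0x28
[3] flags=1000 → (cmp)
[4] flags=1000 NE?T → r3=0x22
[5] flags=1000 VC?T → r2=0x20
[6] flags=1000 EQ?F → skip
[7] flags=1000 → (cmp)
[8] flags=1000 LT?T → r2=0x1b
[9] flags=1000 CC?T → r0=0xc4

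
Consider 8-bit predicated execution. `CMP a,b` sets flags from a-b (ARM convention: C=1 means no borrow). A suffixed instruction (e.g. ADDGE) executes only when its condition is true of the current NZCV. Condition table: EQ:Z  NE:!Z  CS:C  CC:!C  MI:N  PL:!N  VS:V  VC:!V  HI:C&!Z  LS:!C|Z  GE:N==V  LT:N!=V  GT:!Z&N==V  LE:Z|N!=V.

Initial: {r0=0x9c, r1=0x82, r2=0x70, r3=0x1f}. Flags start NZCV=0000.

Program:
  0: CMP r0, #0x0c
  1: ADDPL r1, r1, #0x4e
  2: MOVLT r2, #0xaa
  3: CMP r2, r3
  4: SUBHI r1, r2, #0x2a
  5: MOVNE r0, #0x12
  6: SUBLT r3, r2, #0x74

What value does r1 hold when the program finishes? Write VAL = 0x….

0: ✓ CMP  NZCV=1010
1: · ADDPL
2: ✓ MOVLT  r2←0xaa
3: ✓ CMP  NZCV=1010
4: ✓ SUBHI  r1←0x80
5: ✓ MOVNE  r0←0x12
6: ✓ SUBLT  r3←0x36

VAL = 0x80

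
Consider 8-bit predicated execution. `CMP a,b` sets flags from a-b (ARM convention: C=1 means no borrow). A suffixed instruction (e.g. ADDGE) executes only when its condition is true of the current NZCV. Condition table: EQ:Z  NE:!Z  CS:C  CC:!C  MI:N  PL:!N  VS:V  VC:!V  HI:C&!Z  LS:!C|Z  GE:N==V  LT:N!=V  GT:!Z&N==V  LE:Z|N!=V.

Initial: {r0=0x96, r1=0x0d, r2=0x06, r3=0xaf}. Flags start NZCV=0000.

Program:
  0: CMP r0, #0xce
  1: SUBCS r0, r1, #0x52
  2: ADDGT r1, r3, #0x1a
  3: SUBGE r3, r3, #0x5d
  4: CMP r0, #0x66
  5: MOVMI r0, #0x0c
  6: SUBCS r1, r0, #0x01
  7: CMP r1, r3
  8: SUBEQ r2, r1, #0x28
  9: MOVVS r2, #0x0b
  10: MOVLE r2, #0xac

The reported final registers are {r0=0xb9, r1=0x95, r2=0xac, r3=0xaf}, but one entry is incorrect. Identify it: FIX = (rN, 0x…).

0: ✓ CMP  NZCV=1000
1: · SUBCS
2: · ADDGT
3: · SUBGE
4: ✓ CMP  NZCV=0011
5: · MOVMI
6: ✓ SUBCS  r1←0x95
7: ✓ CMP  NZCV=1000
8: · SUBEQ
9: · MOVVS
10: ✓ MOVLE  r2←0xac

FIX = (r0, 0x96)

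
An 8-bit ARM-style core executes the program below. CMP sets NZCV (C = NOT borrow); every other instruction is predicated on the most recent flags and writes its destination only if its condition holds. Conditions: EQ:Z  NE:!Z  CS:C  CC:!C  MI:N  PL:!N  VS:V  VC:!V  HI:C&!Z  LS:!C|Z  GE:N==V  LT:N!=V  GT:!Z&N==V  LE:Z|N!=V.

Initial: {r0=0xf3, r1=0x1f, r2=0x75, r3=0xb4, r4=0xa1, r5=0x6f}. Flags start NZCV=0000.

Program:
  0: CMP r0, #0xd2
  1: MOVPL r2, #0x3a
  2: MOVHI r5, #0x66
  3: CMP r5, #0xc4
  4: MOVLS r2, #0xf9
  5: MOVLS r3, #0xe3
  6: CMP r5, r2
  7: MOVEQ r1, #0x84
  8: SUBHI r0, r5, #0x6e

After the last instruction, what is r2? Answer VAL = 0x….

0: ✓ CMP  NZCV=0010
1: ✓ MOVPL  r2←0x3a
2: ✓ MOVHI  r5←0x66
3: ✓ CMP  NZCV=1001
4: ✓ MOVLS  r2←0xf9
5: ✓ MOVLS  r3←0xe3
6: ✓ CMP  NZCV=0000
7: · MOVEQ
8: · SUBHI

VAL = 0xf9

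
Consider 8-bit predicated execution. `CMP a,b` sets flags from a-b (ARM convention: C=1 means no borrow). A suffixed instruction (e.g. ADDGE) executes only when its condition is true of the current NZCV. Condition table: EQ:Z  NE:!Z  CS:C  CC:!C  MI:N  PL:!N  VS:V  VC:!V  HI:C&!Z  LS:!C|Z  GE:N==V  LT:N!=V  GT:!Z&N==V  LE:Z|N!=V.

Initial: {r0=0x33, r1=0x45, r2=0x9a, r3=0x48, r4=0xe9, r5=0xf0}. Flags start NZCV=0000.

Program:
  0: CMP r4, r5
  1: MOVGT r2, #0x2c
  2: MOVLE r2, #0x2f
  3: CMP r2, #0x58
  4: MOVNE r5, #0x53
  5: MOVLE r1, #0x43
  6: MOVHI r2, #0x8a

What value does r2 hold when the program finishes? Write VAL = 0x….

VAL = 0x2f

0: ✓ CMP  NZCV=1000
1: · MOVGT
2: ✓ MOVLE  r2←0x2f
3: ✓ CMP  NZCV=1000
4: ✓ MOVNE  r5←0x53
5: ✓ MOVLE  r1←0x43
6: · MOVHI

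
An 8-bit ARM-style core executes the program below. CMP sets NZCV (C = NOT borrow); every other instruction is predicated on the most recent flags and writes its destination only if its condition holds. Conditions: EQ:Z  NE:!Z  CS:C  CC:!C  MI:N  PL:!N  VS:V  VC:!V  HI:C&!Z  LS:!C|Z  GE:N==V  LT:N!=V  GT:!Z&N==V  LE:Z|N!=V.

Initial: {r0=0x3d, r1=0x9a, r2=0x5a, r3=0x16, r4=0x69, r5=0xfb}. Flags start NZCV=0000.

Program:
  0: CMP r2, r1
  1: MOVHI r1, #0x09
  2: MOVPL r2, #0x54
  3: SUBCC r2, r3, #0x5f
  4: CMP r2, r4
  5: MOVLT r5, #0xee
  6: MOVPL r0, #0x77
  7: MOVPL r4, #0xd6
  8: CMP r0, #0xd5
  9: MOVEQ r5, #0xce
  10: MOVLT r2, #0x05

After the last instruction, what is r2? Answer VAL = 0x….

[0] flags=1001 → (cmp)
[1] flags=1001 HI?F → skip
[2] flags=1001 PL?F → skip
[3] flags=1001 CC?T → r2=0xb7
[4] flags=0011 → (cmp)
[5] flags=0011 LT?T → r5=0xee
[6] flags=0011 PL?T → r0=0x77
[7] flags=0011 PL?T → r4=0xd6
[8] flags=1001 → (cmp)
[9] flags=1001 EQ?F → skip
[10] flags=1001 LT?F → skip

VAL = 0xb7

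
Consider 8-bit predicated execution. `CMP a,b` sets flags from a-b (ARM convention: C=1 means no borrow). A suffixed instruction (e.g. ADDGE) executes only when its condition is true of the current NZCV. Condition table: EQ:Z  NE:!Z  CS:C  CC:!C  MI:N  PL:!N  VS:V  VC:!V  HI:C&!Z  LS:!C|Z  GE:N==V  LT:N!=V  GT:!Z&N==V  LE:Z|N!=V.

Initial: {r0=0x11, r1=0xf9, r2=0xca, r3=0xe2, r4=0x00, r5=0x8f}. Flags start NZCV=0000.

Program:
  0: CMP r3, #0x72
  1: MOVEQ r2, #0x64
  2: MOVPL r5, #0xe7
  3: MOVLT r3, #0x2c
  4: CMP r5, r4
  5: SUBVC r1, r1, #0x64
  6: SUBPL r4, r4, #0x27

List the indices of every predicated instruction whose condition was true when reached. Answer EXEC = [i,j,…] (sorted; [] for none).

EXEC = [2,3,5]

0: ✓ CMP  NZCV=0011
1: · MOVEQ
2: ✓ MOVPL  r5←0xe7
3: ✓ MOVLT  r3←0x2c
4: ✓ CMP  NZCV=1010
5: ✓ SUBVC  r1←0x95
6: · SUBPL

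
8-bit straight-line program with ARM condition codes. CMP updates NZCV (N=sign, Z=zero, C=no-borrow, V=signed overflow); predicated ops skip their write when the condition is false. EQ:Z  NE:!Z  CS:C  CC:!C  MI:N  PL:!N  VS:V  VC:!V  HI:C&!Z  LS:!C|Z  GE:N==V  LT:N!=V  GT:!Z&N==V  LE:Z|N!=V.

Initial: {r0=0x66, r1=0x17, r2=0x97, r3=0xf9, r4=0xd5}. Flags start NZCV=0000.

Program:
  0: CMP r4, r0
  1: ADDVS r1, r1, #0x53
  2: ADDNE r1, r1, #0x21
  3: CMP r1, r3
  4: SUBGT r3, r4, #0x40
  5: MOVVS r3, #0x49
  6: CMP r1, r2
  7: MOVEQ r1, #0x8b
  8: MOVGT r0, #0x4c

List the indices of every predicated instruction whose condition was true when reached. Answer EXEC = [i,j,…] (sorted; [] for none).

EXEC = [1,2]

0: ✓ CMP  NZCV=0011
1: ✓ ADDVS  r1←0x6a
2: ✓ ADDNE  r1←0x8b
3: ✓ CMP  NZCV=1000
4: · SUBGT
5: · MOVVS
6: ✓ CMP  NZCV=1000
7: · MOVEQ
8: · MOVGT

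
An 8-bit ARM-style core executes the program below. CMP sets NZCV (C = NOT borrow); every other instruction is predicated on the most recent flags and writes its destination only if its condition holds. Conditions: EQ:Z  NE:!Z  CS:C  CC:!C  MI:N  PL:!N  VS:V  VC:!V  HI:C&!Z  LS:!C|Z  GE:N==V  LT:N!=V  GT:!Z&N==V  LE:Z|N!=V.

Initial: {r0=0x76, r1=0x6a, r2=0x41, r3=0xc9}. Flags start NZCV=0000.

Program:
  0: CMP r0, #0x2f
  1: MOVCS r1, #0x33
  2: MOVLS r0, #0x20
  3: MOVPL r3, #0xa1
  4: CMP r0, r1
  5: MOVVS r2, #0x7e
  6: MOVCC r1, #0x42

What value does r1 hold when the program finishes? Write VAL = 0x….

VAL = 0x33

[0] flags=0010 → (cmp)
[1] flags=0010 CS?T → r1=0x33
[2] flags=0010 LS?F → skip
[3] flags=0010 PL?T → r3=0xa1
[4] flags=0010 → (cmp)
[5] flags=0010 VS?F → skip
[6] flags=0010 CC?F → skip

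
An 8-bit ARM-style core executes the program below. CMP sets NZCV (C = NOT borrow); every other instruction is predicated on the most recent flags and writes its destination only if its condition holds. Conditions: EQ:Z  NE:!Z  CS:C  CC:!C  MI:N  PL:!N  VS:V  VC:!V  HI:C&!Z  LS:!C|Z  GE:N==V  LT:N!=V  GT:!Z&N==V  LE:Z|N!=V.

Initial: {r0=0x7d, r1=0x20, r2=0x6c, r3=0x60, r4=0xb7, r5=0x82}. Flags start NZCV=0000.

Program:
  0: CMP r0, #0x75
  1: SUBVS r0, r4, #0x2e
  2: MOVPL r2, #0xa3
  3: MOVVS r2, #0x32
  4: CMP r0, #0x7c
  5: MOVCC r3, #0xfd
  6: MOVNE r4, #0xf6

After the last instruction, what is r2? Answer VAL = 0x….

[0] flags=0010 → (cmp)
[1] flags=0010 VS?F → skip
[2] flags=0010 PL?T → r2=0xa3
[3] flags=0010 VS?F → skip
[4] flags=0010 → (cmp)
[5] flags=0010 CC?F → skip
[6] flags=0010 NE?T → r4=0xf6

VAL = 0xa3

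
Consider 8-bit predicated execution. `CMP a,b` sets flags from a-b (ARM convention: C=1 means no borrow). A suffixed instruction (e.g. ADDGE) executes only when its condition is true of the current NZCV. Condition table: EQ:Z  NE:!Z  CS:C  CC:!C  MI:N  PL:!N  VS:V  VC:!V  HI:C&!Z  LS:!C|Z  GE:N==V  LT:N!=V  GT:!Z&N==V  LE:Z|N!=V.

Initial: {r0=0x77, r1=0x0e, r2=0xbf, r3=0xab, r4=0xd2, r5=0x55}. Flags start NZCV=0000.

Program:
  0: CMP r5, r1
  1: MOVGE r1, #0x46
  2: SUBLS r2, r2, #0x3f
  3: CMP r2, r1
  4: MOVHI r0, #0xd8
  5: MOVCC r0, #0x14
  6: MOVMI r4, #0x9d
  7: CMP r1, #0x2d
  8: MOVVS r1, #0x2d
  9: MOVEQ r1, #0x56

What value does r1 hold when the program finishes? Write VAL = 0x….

VAL = 0x46

0: ✓ CMP  NZCV=0010
1: ✓ MOVGE  r1←0x46
2: · SUBLS
3: ✓ CMP  NZCV=0011
4: ✓ MOVHI  r0←0xd8
5: · MOVCC
6: · MOVMI
7: ✓ CMP  NZCV=0010
8: · MOVVS
9: · MOVEQ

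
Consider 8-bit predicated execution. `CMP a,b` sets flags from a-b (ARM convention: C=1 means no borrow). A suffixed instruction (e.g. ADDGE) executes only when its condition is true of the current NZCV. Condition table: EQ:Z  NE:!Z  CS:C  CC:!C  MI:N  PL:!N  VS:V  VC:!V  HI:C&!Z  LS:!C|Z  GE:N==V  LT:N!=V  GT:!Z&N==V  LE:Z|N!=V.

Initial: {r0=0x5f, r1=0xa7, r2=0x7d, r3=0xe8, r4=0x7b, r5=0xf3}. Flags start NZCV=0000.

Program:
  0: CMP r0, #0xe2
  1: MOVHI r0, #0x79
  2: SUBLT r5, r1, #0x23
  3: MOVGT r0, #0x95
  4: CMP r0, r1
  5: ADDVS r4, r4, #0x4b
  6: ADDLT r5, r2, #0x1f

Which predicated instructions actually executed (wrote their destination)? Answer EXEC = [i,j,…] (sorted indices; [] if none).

EXEC = [3,6]

[0] flags=0000 → (cmp)
[1] flags=0000 HI?F → skip
[2] flags=0000 LT?F → skip
[3] flags=0000 GT?T → r0=0x95
[4] flags=1000 → (cmp)
[5] flags=1000 VS?F → skip
[6] flags=1000 LT?T → r5=0x9c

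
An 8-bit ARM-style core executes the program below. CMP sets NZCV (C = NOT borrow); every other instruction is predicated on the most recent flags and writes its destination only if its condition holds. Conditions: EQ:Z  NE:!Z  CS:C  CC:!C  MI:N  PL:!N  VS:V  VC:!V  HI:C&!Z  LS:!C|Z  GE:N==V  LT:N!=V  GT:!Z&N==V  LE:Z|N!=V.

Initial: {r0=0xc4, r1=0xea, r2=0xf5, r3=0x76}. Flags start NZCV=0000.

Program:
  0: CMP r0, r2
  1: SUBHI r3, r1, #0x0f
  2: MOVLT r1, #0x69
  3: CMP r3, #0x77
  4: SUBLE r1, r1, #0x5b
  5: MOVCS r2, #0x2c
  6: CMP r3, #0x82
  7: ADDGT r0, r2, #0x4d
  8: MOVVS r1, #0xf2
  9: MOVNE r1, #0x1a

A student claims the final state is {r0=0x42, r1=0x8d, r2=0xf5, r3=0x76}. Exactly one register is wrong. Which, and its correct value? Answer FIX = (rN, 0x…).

0: ✓ CMP  NZCV=1000
1: · SUBHI
2: ✓ MOVLT  r1←0x69
3: ✓ CMP  NZCV=1000
4: ✓ SUBLE  r1←0x0e
5: · MOVCS
6: ✓ CMP  NZCV=1001
7: ✓ ADDGT  r0←0x42
8: ✓ MOVVS  r1←0xf2
9: ✓ MOVNE  r1←0x1a

FIX = (r1, 0x1a)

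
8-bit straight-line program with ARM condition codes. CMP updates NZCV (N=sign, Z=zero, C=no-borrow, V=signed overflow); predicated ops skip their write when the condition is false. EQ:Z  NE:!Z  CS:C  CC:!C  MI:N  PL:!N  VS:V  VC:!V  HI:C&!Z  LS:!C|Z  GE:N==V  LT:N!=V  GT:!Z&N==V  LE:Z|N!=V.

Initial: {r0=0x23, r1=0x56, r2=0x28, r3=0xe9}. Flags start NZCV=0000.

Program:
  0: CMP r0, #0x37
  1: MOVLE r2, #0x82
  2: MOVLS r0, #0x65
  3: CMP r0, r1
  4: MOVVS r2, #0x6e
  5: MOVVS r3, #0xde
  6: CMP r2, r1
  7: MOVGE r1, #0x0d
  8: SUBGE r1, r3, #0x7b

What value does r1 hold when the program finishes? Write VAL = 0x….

VAL = 0x56

[0] flags=1000 → (cmp)
[1] flags=1000 LE?T → r2=0x82
[2] flags=1000 LS?T → r0=0x65
[3] flags=0010 → (cmp)
[4] flags=0010 VS?F → skip
[5] flags=0010 VS?F → skip
[6] flags=0011 → (cmp)
[7] flags=0011 GE?F → skip
[8] flags=0011 GE?F → skip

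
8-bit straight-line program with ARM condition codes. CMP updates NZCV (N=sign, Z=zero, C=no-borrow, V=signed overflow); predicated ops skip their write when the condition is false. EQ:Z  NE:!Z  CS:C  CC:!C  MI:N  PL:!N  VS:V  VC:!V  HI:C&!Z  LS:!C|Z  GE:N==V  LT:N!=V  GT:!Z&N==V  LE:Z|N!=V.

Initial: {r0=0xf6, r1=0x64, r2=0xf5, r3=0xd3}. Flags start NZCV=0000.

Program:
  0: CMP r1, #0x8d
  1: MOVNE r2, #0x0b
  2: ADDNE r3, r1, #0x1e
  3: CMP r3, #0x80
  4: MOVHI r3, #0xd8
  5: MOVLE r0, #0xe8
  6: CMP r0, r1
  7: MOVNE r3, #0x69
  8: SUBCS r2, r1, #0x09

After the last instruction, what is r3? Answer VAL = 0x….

VAL = 0x69

0: ✓ CMP  NZCV=1001
1: ✓ MOVNE  r2←0x0b
2: ✓ ADDNE  r3←0x82
3: ✓ CMP  NZCV=0010
4: ✓ MOVHI  r3←0xd8
5: · MOVLE
6: ✓ CMP  NZCV=1010
7: ✓ MOVNE  r3←0x69
8: ✓ SUBCS  r2←0x5b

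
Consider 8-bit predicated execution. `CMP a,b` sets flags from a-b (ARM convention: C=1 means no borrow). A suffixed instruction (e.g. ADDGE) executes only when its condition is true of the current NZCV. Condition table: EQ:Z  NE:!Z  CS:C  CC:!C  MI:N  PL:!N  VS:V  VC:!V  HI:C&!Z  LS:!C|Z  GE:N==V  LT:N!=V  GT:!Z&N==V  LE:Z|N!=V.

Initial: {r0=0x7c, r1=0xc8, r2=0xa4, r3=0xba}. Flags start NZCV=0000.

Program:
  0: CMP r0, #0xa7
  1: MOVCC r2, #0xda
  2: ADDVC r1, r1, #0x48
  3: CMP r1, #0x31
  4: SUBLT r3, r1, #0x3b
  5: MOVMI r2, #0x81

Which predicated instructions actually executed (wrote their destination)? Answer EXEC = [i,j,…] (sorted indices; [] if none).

EXEC = [1,4,5]

[0] flags=1001 → (cmp)
[1] flags=1001 CC?T → r2=0xda
[2] flags=1001 VC?F → skip
[3] flags=1010 → (cmp)
[4] flags=1010 LT?T → r3=0x8d
[5] flags=1010 MI?T → r2=0x81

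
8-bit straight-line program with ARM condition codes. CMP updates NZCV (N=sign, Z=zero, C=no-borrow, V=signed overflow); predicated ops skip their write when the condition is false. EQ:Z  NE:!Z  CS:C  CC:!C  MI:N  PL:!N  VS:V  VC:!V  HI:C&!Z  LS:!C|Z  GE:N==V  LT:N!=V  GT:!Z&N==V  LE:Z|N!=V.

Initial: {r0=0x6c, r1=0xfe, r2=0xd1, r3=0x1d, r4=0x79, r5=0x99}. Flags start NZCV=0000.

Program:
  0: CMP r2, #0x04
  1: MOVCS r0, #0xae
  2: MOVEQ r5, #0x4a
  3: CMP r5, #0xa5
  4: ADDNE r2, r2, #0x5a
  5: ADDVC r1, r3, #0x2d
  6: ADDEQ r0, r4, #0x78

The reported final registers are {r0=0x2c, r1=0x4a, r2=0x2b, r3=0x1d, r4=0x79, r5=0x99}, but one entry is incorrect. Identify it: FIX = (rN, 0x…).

FIX = (r0, 0xae)

[0] flags=1010 → (cmp)
[1] flags=1010 CS?T → r0=0xae
[2] flags=1010 EQ?F → skip
[3] flags=1000 → (cmp)
[4] flags=1000 NE?T → r2=0x2b
[5] flags=1000 VC?T → r1=0x4a
[6] flags=1000 EQ?F → skip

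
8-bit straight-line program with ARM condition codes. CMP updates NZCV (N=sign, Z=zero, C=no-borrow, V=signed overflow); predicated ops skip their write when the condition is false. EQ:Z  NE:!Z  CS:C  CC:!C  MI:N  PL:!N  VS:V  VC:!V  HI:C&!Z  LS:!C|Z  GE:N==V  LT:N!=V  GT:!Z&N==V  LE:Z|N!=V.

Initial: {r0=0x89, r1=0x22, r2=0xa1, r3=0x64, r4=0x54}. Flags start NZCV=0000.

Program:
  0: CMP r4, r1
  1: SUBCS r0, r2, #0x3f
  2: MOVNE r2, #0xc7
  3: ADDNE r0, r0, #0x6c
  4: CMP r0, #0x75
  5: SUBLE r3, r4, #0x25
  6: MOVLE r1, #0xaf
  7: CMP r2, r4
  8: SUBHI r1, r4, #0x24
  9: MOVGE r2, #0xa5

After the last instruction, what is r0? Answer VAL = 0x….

[0] flags=0010 → (cmp)
[1] flags=0010 CS?T → r0=0x62
[2] flags=0010 NE?T → r2=0xc7
[3] flags=0010 NE?T → r0=0xce
[4] flags=0011 → (cmp)
[5] flags=0011 LE?T → r3=0x2f
[6] flags=0011 LE?T → r1=0xaf
[7] flags=0011 → (cmp)
[8] flags=0011 HI?T → r1=0x30
[9] flags=0011 GE?F → skip

VAL = 0xce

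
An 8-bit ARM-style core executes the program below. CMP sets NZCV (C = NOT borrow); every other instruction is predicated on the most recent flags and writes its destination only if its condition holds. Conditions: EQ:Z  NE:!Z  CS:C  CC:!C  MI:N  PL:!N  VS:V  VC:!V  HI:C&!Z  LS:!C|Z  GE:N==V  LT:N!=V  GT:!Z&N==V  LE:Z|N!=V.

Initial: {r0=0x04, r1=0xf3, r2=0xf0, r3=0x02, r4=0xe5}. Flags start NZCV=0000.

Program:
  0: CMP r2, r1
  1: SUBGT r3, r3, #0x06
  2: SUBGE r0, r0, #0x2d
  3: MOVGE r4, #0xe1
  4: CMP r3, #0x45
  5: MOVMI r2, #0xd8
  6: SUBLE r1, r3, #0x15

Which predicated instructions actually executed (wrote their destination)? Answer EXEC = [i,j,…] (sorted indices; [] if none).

0: ✓ CMP  NZCV=1000
1: · SUBGT
2: · SUBGE
3: · MOVGE
4: ✓ CMP  NZCV=1000
5: ✓ MOVMI  r2←0xd8
6: ✓ SUBLE  r1←0xed

EXEC = [5,6]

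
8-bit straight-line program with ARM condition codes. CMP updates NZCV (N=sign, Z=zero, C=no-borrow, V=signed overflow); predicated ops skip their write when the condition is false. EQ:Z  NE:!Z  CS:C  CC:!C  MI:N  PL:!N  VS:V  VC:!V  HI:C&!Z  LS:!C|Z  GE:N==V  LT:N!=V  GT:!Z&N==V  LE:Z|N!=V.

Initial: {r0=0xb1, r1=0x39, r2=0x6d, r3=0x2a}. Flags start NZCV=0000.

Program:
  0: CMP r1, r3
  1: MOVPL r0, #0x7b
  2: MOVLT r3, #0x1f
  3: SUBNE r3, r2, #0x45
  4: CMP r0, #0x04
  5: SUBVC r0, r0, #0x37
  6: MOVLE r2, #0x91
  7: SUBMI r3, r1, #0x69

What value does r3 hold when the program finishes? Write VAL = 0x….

VAL = 0x28

0: ✓ CMP  NZCV=0010
1: ✓ MOVPL  r0←0x7b
2: · MOVLT
3: ✓ SUBNE  r3←0x28
4: ✓ CMP  NZCV=0010
5: ✓ SUBVC  r0←0x44
6: · MOVLE
7: · SUBMI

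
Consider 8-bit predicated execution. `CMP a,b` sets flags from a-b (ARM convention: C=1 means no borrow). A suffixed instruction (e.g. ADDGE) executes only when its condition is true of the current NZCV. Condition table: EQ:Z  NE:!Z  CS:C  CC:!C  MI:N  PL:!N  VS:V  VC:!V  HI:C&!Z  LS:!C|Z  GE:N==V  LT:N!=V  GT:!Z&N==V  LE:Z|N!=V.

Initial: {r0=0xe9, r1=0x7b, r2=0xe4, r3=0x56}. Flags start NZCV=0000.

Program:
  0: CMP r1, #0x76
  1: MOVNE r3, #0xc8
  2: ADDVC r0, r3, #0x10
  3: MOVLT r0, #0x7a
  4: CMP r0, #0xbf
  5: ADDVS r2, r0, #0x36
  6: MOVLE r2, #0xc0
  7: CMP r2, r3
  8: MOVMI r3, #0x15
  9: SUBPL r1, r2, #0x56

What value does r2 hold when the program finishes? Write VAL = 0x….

0: ✓ CMP  NZCV=0010
1: ✓ MOVNE  r3←0xc8
2: ✓ ADDVC  r0←0xd8
3: · MOVLT
4: ✓ CMP  NZCV=0010
5: · ADDVS
6: · MOVLE
7: ✓ CMP  NZCV=0010
8: · MOVMI
9: ✓ SUBPL  r1←0x8e

VAL = 0xe4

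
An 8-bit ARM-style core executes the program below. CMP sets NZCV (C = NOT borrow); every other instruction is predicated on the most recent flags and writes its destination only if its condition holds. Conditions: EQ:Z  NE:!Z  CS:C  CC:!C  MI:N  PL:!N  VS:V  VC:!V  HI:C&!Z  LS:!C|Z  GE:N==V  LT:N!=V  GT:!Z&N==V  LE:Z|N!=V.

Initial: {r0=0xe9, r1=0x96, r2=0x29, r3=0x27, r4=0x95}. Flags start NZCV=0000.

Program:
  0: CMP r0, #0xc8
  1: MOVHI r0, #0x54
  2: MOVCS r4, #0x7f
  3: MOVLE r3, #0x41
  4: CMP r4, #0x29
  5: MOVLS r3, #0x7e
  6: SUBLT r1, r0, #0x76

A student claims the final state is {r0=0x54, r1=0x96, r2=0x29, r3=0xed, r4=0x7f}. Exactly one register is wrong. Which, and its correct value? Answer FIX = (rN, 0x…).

FIX = (r3, 0x27)

0: ✓ CMP  NZCV=0010
1: ✓ MOVHI  r0←0x54
2: ✓ MOVCS  r4←0x7f
3: · MOVLE
4: ✓ CMP  NZCV=0010
5: · MOVLS
6: · SUBLT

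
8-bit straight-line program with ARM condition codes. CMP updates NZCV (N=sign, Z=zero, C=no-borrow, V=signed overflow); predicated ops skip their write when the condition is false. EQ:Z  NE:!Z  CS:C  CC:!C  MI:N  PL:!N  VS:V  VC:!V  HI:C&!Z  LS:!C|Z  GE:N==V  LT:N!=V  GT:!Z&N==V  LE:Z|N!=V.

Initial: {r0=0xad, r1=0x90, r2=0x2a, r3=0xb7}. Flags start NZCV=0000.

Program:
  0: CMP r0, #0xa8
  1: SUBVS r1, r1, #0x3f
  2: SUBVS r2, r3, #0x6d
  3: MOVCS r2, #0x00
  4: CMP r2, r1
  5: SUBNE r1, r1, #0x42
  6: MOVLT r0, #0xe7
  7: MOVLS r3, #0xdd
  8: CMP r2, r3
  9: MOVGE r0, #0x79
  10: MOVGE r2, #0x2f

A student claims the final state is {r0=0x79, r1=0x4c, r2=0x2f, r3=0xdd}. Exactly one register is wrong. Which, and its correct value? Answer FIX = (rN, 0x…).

FIX = (r1, 0x4e)

0: ✓ CMP  NZCV=0010
1: · SUBVS
2: · SUBVS
3: ✓ MOVCS  r2←0x00
4: ✓ CMP  NZCV=0000
5: ✓ SUBNE  r1←0x4e
6: · MOVLT
7: ✓ MOVLS  r3←0xdd
8: ✓ CMP  NZCV=0000
9: ✓ MOVGE  r0←0x79
10: ✓ MOVGE  r2←0x2f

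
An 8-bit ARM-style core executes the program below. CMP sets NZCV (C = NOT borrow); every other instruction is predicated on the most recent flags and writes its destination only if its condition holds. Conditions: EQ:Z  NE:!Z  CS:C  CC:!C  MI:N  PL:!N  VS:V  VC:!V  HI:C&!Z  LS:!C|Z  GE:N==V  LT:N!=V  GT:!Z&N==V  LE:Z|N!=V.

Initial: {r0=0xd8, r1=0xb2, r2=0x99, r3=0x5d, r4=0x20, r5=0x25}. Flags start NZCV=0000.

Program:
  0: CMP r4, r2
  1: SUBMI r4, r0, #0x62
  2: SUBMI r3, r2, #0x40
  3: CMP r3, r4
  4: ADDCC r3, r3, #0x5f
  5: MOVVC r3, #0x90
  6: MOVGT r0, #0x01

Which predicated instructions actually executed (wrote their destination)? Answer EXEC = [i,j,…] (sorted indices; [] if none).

0: ✓ CMP  NZCV=1001
1: ✓ SUBMI  r4←0x76
2: ✓ SUBMI  r3←0x59
3: ✓ CMP  NZCV=1000
4: ✓ ADDCC  r3←0xb8
5: ✓ MOVVC  r3←0x90
6: · MOVGT

EXEC = [1,2,4,5]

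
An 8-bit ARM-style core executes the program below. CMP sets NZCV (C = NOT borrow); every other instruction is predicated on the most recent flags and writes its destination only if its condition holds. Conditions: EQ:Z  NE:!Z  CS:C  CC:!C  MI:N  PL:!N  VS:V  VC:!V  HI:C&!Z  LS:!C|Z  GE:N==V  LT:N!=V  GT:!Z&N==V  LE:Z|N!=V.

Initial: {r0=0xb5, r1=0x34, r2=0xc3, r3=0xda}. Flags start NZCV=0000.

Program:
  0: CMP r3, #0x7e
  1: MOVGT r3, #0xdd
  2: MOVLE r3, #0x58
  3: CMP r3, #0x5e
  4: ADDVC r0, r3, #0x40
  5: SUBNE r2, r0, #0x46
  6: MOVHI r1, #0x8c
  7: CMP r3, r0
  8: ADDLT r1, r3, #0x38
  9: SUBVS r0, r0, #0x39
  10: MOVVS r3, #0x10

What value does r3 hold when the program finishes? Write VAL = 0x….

[0] flags=0011 → (cmp)
[1] flags=0011 GT?F → skip
[2] flags=0011 LE?T → r3=0x58
[3] flags=1000 → (cmp)
[4] flags=1000 VC?T → r0=0x98
[5] flags=1000 NE?T → r2=0x52
[6] flags=1000 HI?F → skip
[7] flags=1001 → (cmp)
[8] flags=1001 LT?F → skip
[9] flags=1001 VS?T → r0=0x5f
[10] flags=1001 VS?T → r3=0x10

VAL = 0x10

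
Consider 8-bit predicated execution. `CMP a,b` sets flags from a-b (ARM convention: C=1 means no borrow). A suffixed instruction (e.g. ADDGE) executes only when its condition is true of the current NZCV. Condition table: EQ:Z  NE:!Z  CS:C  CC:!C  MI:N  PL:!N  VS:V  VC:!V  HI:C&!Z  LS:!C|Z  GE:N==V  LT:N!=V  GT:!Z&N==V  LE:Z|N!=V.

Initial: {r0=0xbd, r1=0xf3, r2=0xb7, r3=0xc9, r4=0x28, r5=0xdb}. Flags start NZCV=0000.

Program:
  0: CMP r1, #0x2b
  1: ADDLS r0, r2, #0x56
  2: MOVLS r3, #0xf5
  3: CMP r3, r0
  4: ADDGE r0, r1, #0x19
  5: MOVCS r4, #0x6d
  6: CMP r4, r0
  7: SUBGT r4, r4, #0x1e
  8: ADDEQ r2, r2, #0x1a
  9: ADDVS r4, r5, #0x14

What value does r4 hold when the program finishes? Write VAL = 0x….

VAL = 0x4f

[0] flags=1010 → (cmp)
[1] flags=1010 LS?F → skip
[2] flags=1010 LS?F → skip
[3] flags=0010 → (cmp)
[4] flags=0010 GE?T → r0=0x0c
[5] flags=0010 CS?T → r4=0x6d
[6] flags=0010 → (cmp)
[7] flags=0010 GT?T → r4=0x4f
[8] flags=0010 EQ?F → skip
[9] flags=0010 VS?F → skip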